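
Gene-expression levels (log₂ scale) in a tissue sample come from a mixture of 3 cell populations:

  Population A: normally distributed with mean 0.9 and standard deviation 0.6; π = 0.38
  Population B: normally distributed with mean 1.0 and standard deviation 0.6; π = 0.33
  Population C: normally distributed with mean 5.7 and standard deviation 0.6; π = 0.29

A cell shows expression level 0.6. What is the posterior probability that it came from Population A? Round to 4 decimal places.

0.5593

Posterior ∝ prior × likelihood, so P(k | x) ∝ π_k f_k(x); normalise over all components.
Normal densities:
  p_A = 0.586776
  p_B = 0.532413
  p_C = 1.36104e-16
Prior × likelihood for each component:
  π_A·p_A = 0.38 × 0.586776 = 0.222975
  π_B·p_B = 0.33 × 0.532413 = 0.175696
  π_C·p_C = 0.29 × 1.36104e-16 = 3.94701e-17
Evidence: 0.222975 + 0.175696 + 3.94701e-17 = 0.398671
So the posterior for Population A is 0.222975 / 0.398671 ≈ 0.5593.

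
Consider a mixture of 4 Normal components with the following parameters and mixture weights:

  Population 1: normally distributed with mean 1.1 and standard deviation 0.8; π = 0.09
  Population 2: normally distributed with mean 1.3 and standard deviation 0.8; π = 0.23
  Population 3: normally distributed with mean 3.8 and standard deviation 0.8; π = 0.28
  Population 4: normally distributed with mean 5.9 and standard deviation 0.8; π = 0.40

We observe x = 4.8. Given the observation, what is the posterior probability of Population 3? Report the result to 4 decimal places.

Apply Bayes' rule: the posterior for each component is proportional to its prior times its likelihood at x.
Component likelihoods at x = 4.8:
  p_1 = (1/(0.8·√(2π)))·exp(−(4.8−1.1)²/(2·0.8²)) = 0.498678·exp(-10.69531) = 1.12955e-05
  p_2 = (1/(0.8·√(2π)))·exp(−(4.8−1.3)²/(2·0.8²)) = 0.498678·exp(-9.57031) = 3.47925e-05
  p_3 = (1/(0.8·√(2π)))·exp(−(4.8−3.8)²/(2·0.8²)) = 0.498678·exp(-0.78125) = 0.228311
  p_4 = (1/(0.8·√(2π)))·exp(−(4.8−5.9)²/(2·0.8²)) = 0.498678·exp(-0.94531) = 0.193765
Weight by the priors:
  π_1·p_1 = 0.09 × 1.12955e-05 = 1.01659e-06
  π_2·p_2 = 0.23 × 3.47925e-05 = 8.00228e-06
  π_3·p_3 = 0.28 × 0.228311 = 0.0639272
  π_4·p_4 = 0.40 × 0.193765 = 0.0775061
Evidence: 1.01659e-06 + 8.00228e-06 + 0.0639272 + 0.0775061 = 0.141442
So the posterior for Population 3 is 0.0639272 / 0.141442 ≈ 0.4520.

0.4520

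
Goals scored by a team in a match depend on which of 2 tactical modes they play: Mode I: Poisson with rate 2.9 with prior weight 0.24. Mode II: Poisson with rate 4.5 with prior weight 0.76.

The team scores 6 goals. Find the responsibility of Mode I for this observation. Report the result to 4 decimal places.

Apply Bayes' rule: the posterior for each component is proportional to its prior times its likelihood at x.
Component likelihoods at x = 6 goals:
  f_I = e^(−2.9)·2.9^6/6! = 0.0454571
  f_II = e^(−4.5)·4.5^6/6! = 0.12812
Unnormalised posteriors:
  P(Z=I)·f_I = 0.24 × 0.0454571 = 0.0109097
  P(Z=II)·f_II = 0.76 × 0.12812 = 0.0973713
Denominator: 0.0109097 + 0.0973713 = 0.108281
So the posterior for Mode I is 0.0109097 / 0.108281 ≈ 0.1008.

0.1008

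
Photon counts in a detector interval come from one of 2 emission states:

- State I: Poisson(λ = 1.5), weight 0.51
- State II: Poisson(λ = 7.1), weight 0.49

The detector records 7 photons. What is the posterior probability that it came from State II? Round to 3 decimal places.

0.995

Apply Bayes' rule: the posterior for each component is proportional to its prior times its likelihood at x.
Poisson probabilities:
  f_I = e^(−1.5)·1.5^7/7! = 0.000756426
  f_II = e^(−7.1)·7.1^7/7! = 0.148897
Prior × likelihood for each component:
  w_I·f_I = 0.51 × 0.000756426 = 0.000385777
  w_II·f_II = 0.49 × 0.148897 = 0.0729597
Normaliser: 0.000385777 + 0.0729597 = 0.0733455
Responsibility of State II: 0.0729597 / 0.0733455 ≈ 0.995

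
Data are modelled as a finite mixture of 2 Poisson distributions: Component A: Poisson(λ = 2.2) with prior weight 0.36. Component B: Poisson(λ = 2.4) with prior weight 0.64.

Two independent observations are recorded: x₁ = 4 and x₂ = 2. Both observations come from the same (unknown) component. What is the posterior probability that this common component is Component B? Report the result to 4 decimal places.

0.6676

The responsibility of component k is π_k f_k(x) divided by Σ_j π_j f_j(x).
Since both observations come from the same component, the likelihood for component k is f_k(x₁)·f_k(x₂).
  p_A = [0.108151] × [0.268144] = 0.0290001
  p_B = [0.125408] × [0.261268] = 0.0327652
Multiply by the mixture weights:
  π_A·p_A = 0.36 × 0.0290001 = 0.01044
  π_B·p_B = 0.64 × 0.0327652 = 0.0209697
Marginal: 0.01044 + 0.0209697 = 0.0314097
P(Component B | data) ≈ 0.6676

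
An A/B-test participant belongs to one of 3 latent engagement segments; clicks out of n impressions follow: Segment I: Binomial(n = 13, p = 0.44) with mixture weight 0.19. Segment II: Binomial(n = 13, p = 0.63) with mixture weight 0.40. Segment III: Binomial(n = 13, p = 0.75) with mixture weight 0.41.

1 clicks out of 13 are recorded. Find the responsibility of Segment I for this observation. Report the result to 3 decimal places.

0.979

Apply Bayes' rule: the posterior for each component is proportional to its prior times its likelihood at x.
Evaluate each component's likelihood at the observed value:
  f_I = C(13,1)·0.44^1·0.56^12 = 13·0.44·0.000951166 = 0.00544067
  f_II = C(13,1)·0.63^1·0.37^12 = 13·0.63·6.58295e-06 = 5.39144e-05
  f_III = C(13,1)·0.75^1·0.25^12 = 13·0.75·5.96046e-08 = 5.81145e-07
Weight by the priors:
  π_I·f_I = 0.19 × 0.00544067 = 0.00103373
  π_II·f_II = 0.40 × 5.39144e-05 = 2.15658e-05
  π_III·f_III = 0.41 × 5.81145e-07 = 2.3827e-07
Evidence: 0.00103373 + 2.15658e-05 + 2.3827e-07 = 0.00105553
P(Segment I | the observation) = 0.00103373 / 0.00105553 ≈ 0.979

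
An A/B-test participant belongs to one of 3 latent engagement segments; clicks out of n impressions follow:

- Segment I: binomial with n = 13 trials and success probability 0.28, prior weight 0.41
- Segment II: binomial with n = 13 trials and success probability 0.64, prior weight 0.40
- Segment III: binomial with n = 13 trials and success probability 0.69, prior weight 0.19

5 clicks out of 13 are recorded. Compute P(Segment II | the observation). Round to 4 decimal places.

Posterior ∝ prior × likelihood, so P(k | x) ∝ P(Z=k) f_k(x); normalise over all components.
Evaluate each component's likelihood at the observed value:
  f_I = C(13,5)·0.28^5·0.72^8 = 1287·0.00172104·0.0722204 = 0.159966
  f_II = C(13,5)·0.64^5·0.36^8 = 1287·0.107374·0.000282111 = 0.0389851
  f_III = C(13,5)·0.69^5·0.31^8 = 1287·0.156403·8.52891e-05 = 0.0171679
Unnormalised posteriors:
  P(Z=I)·f_I = 0.41 × 0.159966 = 0.0655862
  P(Z=II)·f_II = 0.40 × 0.0389851 = 0.015594
  P(Z=III)·f_III = 0.19 × 0.0171679 = 0.0032619
Denominator: 0.0655862 + 0.015594 + 0.0032619 = 0.0844421
P(Segment II | x) ≈ 0.1847

0.1847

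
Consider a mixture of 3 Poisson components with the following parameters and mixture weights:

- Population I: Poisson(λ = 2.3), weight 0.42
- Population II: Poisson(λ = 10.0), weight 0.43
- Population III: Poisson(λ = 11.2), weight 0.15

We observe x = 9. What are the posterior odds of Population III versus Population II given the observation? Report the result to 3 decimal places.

The posterior odds equal the prior odds times the likelihood ratio: (P(Z=i)/P(Z=j))·(f_i(x)/f_j(x)).
Component likelihoods at x = 9:
  p_I = e^(−2.3)·2.3^9/9! = 0.000497634
  p_II = e^(−10.0)·10.0^9/9! = 0.12511
  p_III = e^(−11.2)·11.2^9/9! = 0.104496
Posterior odds = (P(Z=III)·p_III) / (P(Z=II)·p_II) = (0.15·0.104496) / (0.43·0.12511) = 0.0156744 / 0.0537973 ≈ 0.291

0.291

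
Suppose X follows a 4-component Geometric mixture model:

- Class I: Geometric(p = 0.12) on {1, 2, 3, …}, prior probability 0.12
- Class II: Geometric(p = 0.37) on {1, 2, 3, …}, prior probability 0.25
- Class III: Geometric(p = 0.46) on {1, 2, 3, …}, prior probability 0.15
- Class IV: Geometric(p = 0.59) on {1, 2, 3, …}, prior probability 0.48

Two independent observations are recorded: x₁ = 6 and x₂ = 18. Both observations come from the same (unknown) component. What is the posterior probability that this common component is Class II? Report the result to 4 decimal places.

0.0125

P(component k | x) = w_k·f_k(x) / marginal(x), where marginal(x) = Σ_j w_j·f_j(x).
Since both observations come from the same component, the likelihood for component k is f_k(x₁)·f_k(x₂).
  f_I = [0.12·(1−0.12)^5 = 0.12·0.527732 = 0.0633278] × [0.013658] = 0.000864931
  f_II = [0.37·(1−0.37)^5 = 0.37·0.0992437 = 0.0367202] × [0.000143546] = 5.27103e-06
  f_III = [0.46·(1−0.46)^5 = 0.46·0.0459165 = 0.0211216] × [1.29853e-05] = 2.7427e-07
  f_IV = [0.59·(1−0.59)^5 = 0.59·0.0115856 = 0.00683552] × [1.54233e-07] = 1.05426e-09
Weight by the priors:
  w_I·f_I = 0.12 × 0.000864931 = 0.000103792
  w_II·f_II = 0.25 × 5.27103e-06 = 1.31776e-06
  w_III·f_III = 0.15 × 2.7427e-07 = 4.11405e-08
  w_IV·f_IV = 0.48 × 1.05426e-09 = 5.06046e-10
Evidence: 0.000103792 + 1.31776e-06 + 4.11405e-08 + 5.06046e-10 = 0.000105151
Responsibility of Class II: 1.31776e-06 / 0.000105151 ≈ 0.0125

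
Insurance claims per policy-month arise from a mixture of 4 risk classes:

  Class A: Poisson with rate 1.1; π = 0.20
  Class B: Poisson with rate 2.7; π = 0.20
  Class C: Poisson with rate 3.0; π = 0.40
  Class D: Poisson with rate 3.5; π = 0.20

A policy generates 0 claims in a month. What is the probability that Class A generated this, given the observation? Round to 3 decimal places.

By Bayes' theorem, P(k | x) = π_k f_k(x) / Σ_j π_j f_j(x).
Component likelihoods at x = 0 claims:
  L_A = 0.332871
  L_B = 0.0672055
  L_C = 0.0497871
  L_D = 0.0301974
Weight by the priors:
  π_A·L_A = 0.20 × 0.332871 = 0.0665742
  π_B·L_B = 0.20 × 0.0672055 = 0.0134411
  π_C·L_C = 0.40 × 0.0497871 = 0.0199148
  π_D·L_D = 0.20 × 0.0301974 = 0.00603948
Sum: 0.0665742 + 0.0134411 + 0.0199148 + 0.00603948 = 0.10597
P(Class A | data) = 0.0665742 / 0.10597 ≈ 0.628

0.628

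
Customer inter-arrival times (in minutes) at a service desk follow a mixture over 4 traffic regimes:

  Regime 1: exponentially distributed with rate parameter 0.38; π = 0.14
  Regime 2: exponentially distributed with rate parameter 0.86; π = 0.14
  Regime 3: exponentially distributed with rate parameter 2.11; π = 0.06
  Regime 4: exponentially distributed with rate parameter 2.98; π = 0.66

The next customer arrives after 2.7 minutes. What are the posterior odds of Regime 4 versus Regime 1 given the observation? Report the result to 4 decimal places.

The posterior odds equal the prior odds times the likelihood ratio: (P(Z=i)/P(Z=j))·(f_i(x)/f_j(x)).
Evaluate each component's likelihood at the observed value:
  p_1 = 0.136206
  p_2 = 0.0843464
  p_3 = 0.0070812
  p_4 = 0.000954735
Posterior odds = (P(Z=4)·p_4) / (P(Z=1)·p_1) = (0.66·0.000954735) / (0.14·0.136206) = 0.000630125 / 0.0190689 ≈ 0.0330

0.0330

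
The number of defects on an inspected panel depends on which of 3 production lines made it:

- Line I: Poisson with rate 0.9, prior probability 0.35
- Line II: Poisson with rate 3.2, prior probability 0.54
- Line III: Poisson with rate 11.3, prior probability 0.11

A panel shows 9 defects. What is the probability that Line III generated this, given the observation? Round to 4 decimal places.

Posterior ∝ prior × likelihood, so P(k | x) ∝ P(Z=k) f_k(x); normalise over all components.
Poisson probabilities:
  p_I = 4.34065e-07
  p_II = 0.00395225
  p_III = 0.102427
Weight by the priors:
  P(Z=I)·p_I = 0.35 × 4.34065e-07 = 1.51923e-07
  P(Z=II)·p_II = 0.54 × 0.00395225 = 0.00213422
  P(Z=III)·p_III = 0.11 × 0.102427 = 0.011267
Evidence: 1.51923e-07 + 0.00213422 + 0.011267 = 0.0134014
P(Line III | x) = 0.011267 / 0.0134014 ≈ 0.8407

0.8407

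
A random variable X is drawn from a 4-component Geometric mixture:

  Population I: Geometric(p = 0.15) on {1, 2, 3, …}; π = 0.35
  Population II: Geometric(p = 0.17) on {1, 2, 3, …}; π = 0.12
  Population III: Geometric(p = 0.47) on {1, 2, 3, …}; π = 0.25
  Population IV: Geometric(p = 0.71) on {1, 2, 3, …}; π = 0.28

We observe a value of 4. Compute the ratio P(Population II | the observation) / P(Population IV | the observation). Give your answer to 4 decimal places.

2.4058

Only the two components matter; the odds are (P(Z=i) f_i(x)) / (P(Z=j) f_j(x)).
Geometric probabilities:
  p_I = 0.15·(1−0.15)^3 = 0.15·0.614125 = 0.0921187
  p_II = 0.17·(1−0.17)^3 = 0.17·0.571787 = 0.0972038
  p_III = 0.47·(1−0.47)^3 = 0.47·0.148877 = 0.0699722
  p_IV = 0.71·(1−0.71)^3 = 0.71·0.024389 = 0.0173162
Posterior odds = (P(Z=II)·p_II) / (P(Z=IV)·p_IV) = (0.12·0.0972038) / (0.28·0.0173162) = 0.0116645 / 0.00484853 ≈ 2.4058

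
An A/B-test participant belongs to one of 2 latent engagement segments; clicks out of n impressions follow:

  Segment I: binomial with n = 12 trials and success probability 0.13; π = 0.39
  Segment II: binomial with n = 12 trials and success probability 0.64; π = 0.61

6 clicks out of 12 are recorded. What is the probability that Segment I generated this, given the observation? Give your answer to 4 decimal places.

Posterior ∝ prior × likelihood, so P(k | x) ∝ π_k f_k(x); normalise over all components.
Evaluate each component's likelihood at the observed value:
  f_I = 0.00193396
  f_II = 0.138219
Prior × likelihood for each component:
  π_I·f_I = 0.39 × 0.00193396 = 0.000754245
  π_II·f_II = 0.61 × 0.138219 = 0.0843134
Marginal: 0.000754245 + 0.0843134 = 0.0850677
P(Segment I | x) ≈ 0.0089

0.0089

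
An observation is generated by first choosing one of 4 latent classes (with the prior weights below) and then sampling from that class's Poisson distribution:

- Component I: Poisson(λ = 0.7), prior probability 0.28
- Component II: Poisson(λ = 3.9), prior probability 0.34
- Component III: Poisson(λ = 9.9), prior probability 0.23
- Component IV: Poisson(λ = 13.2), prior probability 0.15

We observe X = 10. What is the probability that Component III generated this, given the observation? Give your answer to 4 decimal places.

Apply Bayes' rule: the posterior for each component is proportional to its prior times its likelihood at x.
Poisson probabilities:
  p_I = e^(−0.7)·0.7^10/10! = 3.86555e-09
  p_II = e^(−3.9)·3.9^10/10! = 0.00454082
  p_III = e^(−9.9)·9.9^10/10! = 0.125047
  p_IV = e^(−13.2)·13.2^10/10! = 0.081901
Unnormalised posteriors:
  π_I·p_I = 0.28 × 3.86555e-09 = 1.08235e-09
  π_II·p_II = 0.34 × 0.00454082 = 0.00154388
  π_III·p_III = 0.23 × 0.125047 = 0.0287608
  π_IV·p_IV = 0.15 × 0.081901 = 0.0122851
Evidence: 1.08235e-09 + 0.00154388 + 0.0287608 + 0.0122851 = 0.0425899
P(Component III | the observation) = 0.0287608 / 0.0425899 ≈ 0.6753

0.6753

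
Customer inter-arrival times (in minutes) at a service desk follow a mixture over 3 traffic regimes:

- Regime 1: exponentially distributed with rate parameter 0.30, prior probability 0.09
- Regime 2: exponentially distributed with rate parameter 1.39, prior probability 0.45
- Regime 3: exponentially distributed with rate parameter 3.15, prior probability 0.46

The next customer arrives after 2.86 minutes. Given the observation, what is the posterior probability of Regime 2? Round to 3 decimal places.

0.502

Apply Bayes' rule: the posterior for each component is proportional to its prior times its likelihood at x.
Exponential densities:
  f_1 = 0.30·e^(−0.30·2.86) = 0.30·e^(−0.8580) = 0.127203
  f_2 = 1.39·e^(−1.39·2.86) = 1.39·e^(−3.9754) = 0.0260928
  f_3 = 3.15·e^(−3.15·2.86) = 3.15·e^(−9.0090) = 0.000385258
Weight by the priors:
  π_1·f_1 = 0.09 × 0.127203 = 0.0114482
  π_2·f_2 = 0.45 × 0.0260928 = 0.0117418
  π_3·f_3 = 0.46 × 0.000385258 = 0.000177219
Denominator: 0.0114482 + 0.0117418 + 0.000177219 = 0.0233672
So the posterior for Regime 2 is 0.0117418 / 0.0233672 ≈ 0.502.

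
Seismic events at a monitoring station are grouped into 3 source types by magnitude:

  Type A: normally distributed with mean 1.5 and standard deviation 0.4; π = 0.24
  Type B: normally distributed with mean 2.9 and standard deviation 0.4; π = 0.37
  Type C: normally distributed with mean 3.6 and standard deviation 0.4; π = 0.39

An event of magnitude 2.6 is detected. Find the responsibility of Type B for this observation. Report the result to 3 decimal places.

0.925

The responsibility of component k is w_k f_k(x) divided by Σ_j w_j f_j(x).
Evaluate each component's likelihood at the observed value:
  p_A = 0.0227339
  p_B = 0.752844
  p_C = 0.0438208
Prior × likelihood for each component:
  w_A·p_A = 0.24 × 0.0227339 = 0.00545614
  w_B·p_B = 0.37 × 0.752844 = 0.278552
  w_C·p_C = 0.39 × 0.0438208 = 0.0170901
Marginal: 0.00545614 + 0.278552 + 0.0170901 = 0.301098
So the posterior for Type B is 0.278552 / 0.301098 ≈ 0.925.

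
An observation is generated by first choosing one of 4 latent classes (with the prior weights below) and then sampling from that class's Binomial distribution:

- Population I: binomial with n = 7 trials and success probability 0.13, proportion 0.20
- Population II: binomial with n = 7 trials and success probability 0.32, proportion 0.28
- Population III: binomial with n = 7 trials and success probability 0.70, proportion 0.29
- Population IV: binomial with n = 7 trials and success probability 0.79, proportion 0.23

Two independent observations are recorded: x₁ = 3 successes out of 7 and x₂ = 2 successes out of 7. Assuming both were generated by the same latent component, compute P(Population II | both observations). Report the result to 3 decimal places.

The responsibility of component k is π_k f_k(x) divided by Σ_j π_j f_j(x).
Since both observations come from the same component, the likelihood for component k is f_k(x₁)·f_k(x₂).
  p_I = [0.044053] × [0.17689] = 0.00779251
  p_II = [0.245219] × [0.312654] = 0.0766686
  p_III = [0.0972405] × [0.0250047] = 0.00243147
  p_IV = [0.0335604] × [0.00535266] = 0.000179637
Prior × likelihood for each component:
  π_I·p_I = 0.20 × 0.00779251 = 0.0015585
  π_II·p_II = 0.28 × 0.0766686 = 0.0214672
  π_III·p_III = 0.29 × 0.00243147 = 0.000705126
  π_IV·p_IV = 0.23 × 0.000179637 = 4.13166e-05
Sum: 0.0015585 + 0.0214672 + 0.000705126 + 4.13166e-05 = 0.0237721
So the posterior for Population II is 0.0214672 / 0.0237721 ≈ 0.903.

0.903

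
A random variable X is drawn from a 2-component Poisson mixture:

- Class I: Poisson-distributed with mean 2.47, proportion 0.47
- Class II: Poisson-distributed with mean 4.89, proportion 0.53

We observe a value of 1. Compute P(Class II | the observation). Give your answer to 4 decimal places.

0.1656

By Bayes' theorem, P(k | x) = w_k f_k(x) / Σ_j w_j f_j(x).
Poisson probabilities:
  p_I = e^(−2.47)·2.47^1/1! = 0.208925
  p_II = e^(−4.89)·4.89^1/1! = 0.0367798
Weight by the priors:
  w_I·p_I = 0.47 × 0.208925 = 0.0981946
  w_II·p_II = 0.53 × 0.0367798 = 0.0194933
Evidence: 0.0981946 + 0.0194933 = 0.117688
P(Class II | 1) = 0.0194933 / 0.117688 ≈ 0.1656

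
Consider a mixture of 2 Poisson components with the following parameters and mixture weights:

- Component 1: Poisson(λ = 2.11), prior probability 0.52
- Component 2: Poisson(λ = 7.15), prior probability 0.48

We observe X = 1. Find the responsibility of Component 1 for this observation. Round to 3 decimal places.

0.980

By Bayes' theorem, P(k | x) = w_k f_k(x) / Σ_j w_j f_j(x).
Component likelihoods at x = 1:
  f_1 = 0.255812
  f_2 = 0.00561178
Multiply by the mixture weights:
  w_1·f_1 = 0.52 × 0.255812 = 0.133022
  w_2·f_2 = 0.48 × 0.00561178 = 0.00269365
Evidence: 0.133022 + 0.00269365 = 0.135716
Responsibility of Component 1: 0.133022 / 0.135716 ≈ 0.980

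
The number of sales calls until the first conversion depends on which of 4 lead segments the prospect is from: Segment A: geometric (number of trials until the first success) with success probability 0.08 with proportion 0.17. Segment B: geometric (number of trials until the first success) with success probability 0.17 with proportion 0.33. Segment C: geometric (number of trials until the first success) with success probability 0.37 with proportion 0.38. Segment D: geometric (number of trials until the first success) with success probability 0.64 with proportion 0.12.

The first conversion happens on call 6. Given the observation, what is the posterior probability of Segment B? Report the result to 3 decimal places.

0.486

Posterior ∝ prior × likelihood, so P(k | x) ∝ w_k f_k(x); normalise over all components.
Geometric probabilities:
  f_A = 0.0527265
  f_B = 0.0669637
  f_C = 0.0367202
  f_D = 0.00386984
Prior × likelihood for each component:
  w_A·f_A = 0.17 × 0.0527265 = 0.00896351
  w_B·f_B = 0.33 × 0.0669637 = 0.022098
  w_C·f_C = 0.38 × 0.0367202 = 0.0139537
  w_D·f_D = 0.12 × 0.00386984 = 0.00046438
Sum: 0.00896351 + 0.022098 + 0.0139537 + 0.00046438 = 0.0454796
Responsibility of Segment B: 0.022098 / 0.0454796 ≈ 0.486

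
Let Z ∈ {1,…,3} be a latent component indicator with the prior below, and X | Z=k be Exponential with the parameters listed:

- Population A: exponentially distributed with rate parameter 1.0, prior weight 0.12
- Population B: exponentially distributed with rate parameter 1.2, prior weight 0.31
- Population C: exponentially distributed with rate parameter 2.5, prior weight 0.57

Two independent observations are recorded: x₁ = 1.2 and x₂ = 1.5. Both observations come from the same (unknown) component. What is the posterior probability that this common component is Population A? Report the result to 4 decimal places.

Posterior ∝ prior × likelihood, so P(k | x) ∝ π_k f_k(x); normalise over all components.
Since both observations come from the same component, the likelihood for component k is f_k(x₁)·f_k(x₂).
  f_A = [1.0·e^(−1.0·1.2) = 1.0·e^(−1.2000) = 0.301194] × [0.22313] = 0.0672055
  f_B = [1.2·e^(−1.2·1.2) = 1.2·e^(−1.4400) = 0.284313] × [0.198359] = 0.056396
  f_C = [2.5·e^(−2.5·1.2) = 2.5·e^(−3.0000) = 0.124468] × [0.0587944] = 0.007318
Multiply by the mixture weights:
  π_A·f_A = 0.12 × 0.0672055 = 0.00806466
  π_B·f_B = 0.31 × 0.056396 = 0.0174828
  π_C·f_C = 0.57 × 0.007318 = 0.00417126
Sum: 0.00806466 + 0.0174828 + 0.00417126 = 0.0297187
So the posterior for Population A is 0.00806466 / 0.0297187 ≈ 0.2714.

0.2714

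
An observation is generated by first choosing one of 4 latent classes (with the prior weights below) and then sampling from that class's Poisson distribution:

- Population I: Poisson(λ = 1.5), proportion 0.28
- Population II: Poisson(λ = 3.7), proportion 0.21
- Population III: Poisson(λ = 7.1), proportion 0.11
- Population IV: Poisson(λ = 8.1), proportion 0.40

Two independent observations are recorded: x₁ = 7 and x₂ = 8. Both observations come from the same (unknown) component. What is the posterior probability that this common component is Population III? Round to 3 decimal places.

The responsibility of component k is π_k f_k(x) divided by Σ_j π_j f_j(x).
Since both observations come from the same component, the likelihood for component k is f_k(x₁)·f_k(x₂).
  f_I = [0.000756426] × [0.00014183] = 1.07284e-07
  f_II = [0.0465685] × [0.0215379] = 0.00100299
  f_III = [0.148897] × [0.132146] = 0.0196763
  f_IV = [0.137778] × [0.1395] = 0.01922
Unnormalised posteriors:
  π_I·f_I = 0.28 × 1.07284e-07 = 3.00395e-08
  π_II·f_II = 0.21 × 0.00100299 = 0.000210627
  π_III·f_III = 0.11 × 0.0196763 = 0.00216439
  π_IV·f_IV = 0.40 × 0.01922 = 0.007688
Sum: 3.00395e-08 + 0.000210627 + 0.00216439 + 0.007688 = 0.0100631
P(Population III | data) ≈ 0.215

0.215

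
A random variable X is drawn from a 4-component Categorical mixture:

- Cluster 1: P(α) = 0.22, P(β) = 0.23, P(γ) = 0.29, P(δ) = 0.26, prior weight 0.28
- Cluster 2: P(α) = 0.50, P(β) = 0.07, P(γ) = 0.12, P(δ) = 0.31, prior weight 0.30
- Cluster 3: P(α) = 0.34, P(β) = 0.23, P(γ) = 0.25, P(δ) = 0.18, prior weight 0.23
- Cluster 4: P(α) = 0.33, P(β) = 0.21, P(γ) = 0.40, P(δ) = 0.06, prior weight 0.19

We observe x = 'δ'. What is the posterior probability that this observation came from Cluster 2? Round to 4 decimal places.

By Bayes' theorem, P(k | x) = π_k f_k(x) / Σ_j π_j f_j(x).
Component likelihoods at x = 'δ':
  p_1 = 0.26
  p_2 = 0.31
  p_3 = 0.18
  p_4 = 0.06
Unnormalised posteriors:
  π_1·p_1 = 0.28 × 0.26 = 0.0728
  π_2·p_2 = 0.30 × 0.31 = 0.093
  π_3·p_3 = 0.23 × 0.18 = 0.0414
  π_4·p_4 = 0.19 × 0.06 = 0.0114
Denominator: 0.0728 + 0.093 + 0.0414 + 0.0114 = 0.2186
P(Cluster 2 | 'δ') = 0.093 / 0.2186 ≈ 0.4254

0.4254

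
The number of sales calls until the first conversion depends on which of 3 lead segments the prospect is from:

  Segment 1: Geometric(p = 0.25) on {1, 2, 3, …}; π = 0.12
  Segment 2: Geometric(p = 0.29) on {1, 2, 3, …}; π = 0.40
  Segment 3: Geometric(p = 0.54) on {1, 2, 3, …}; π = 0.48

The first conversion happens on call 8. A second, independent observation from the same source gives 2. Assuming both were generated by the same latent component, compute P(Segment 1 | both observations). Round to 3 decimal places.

0.234

By Bayes' theorem, P(k | x) = P(Z=k) f_k(x) / Σ_j P(Z=j) f_j(x).
Since both observations come from the same component, the likelihood for component k is f_k(x₁)·f_k(x₂).
  L_1 = [0.033371] × [0.1875] = 0.00625706
  L_2 = [0.0263758] × [0.2059] = 0.00543079
  L_3 = [0.00235342] × [0.2484] = 0.000584588
Weight by the priors:
  P(Z=1)·L_1 = 0.12 × 0.00625706 = 0.000750847
  P(Z=2)·L_2 = 0.40 × 0.00543079 = 0.00217231
  P(Z=3)·L_3 = 0.48 × 0.000584588 = 0.000280602
Sum: 0.000750847 + 0.00217231 + 0.000280602 = 0.00320376
So the posterior for Segment 1 is 0.000750847 / 0.00320376 ≈ 0.234.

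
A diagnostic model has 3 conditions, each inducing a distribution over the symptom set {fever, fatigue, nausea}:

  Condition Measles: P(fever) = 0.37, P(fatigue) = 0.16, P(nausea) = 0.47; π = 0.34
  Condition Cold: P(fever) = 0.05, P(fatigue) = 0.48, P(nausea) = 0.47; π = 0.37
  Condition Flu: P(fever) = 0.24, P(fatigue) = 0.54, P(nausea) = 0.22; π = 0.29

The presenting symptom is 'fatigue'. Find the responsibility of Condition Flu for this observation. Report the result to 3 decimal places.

0.403

The responsibility of component k is w_k f_k(x) divided by Σ_j w_j f_j(x).
Categorical probabilities:
  L_Measles = 0.16
  L_Cold = 0.48
  L_Flu = 0.54
Unnormalised posteriors:
  w_Measles·L_Measles = 0.34 × 0.16 = 0.0544
  w_Cold·L_Cold = 0.37 × 0.48 = 0.1776
  w_Flu·L_Flu = 0.29 × 0.54 = 0.1566
Normaliser: 0.0544 + 0.1776 + 0.1566 = 0.3886
Responsibility of Condition Flu: 0.1566 / 0.3886 ≈ 0.403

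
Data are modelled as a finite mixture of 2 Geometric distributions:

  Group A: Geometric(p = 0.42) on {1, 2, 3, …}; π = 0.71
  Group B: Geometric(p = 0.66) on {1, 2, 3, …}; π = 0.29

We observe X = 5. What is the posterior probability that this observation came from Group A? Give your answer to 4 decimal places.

0.9295

The responsibility of component k is w_k f_k(x) divided by Σ_j w_j f_j(x).
Evaluate each component's likelihood at the observed value:
  p_A = 0.0475293
  p_B = 0.00881982
Prior × likelihood for each component:
  w_A·p_A = 0.71 × 0.0475293 = 0.0337458
  w_B·p_B = 0.29 × 0.00881982 = 0.00255775
Sum: 0.0337458 + 0.00255775 = 0.0363035
P(Group A | 5) ≈ 0.9295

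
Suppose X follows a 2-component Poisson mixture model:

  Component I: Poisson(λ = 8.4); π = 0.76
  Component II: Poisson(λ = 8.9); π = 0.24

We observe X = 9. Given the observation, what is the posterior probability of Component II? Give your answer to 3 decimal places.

By Bayes' theorem, P(k | x) = w_k f_k(x) / Σ_j w_j f_j(x).
Poisson probabilities:
  f_I = 0.129026
  f_II = 0.131682
Unnormalised posteriors:
  w_I·f_I = 0.76 × 0.129026 = 0.0980597
  w_II·f_II = 0.24 × 0.131682 = 0.0316037
Denominator: 0.0980597 + 0.0316037 = 0.129663
Responsibility of Component II: 0.0316037 / 0.129663 ≈ 0.244

0.244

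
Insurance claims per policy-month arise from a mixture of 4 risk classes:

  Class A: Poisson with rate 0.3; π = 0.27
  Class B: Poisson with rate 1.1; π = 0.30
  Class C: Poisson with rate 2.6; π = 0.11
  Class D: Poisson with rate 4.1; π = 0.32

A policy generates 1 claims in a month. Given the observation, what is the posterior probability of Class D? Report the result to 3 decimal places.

The responsibility of component k is π_k f_k(x) divided by Σ_j π_j f_j(x).
Poisson probabilities:
  L_A = 0.222245
  L_B = 0.366158
  L_C = 0.193111
  L_D = 0.067948
Multiply by the mixture weights:
  π_A·L_A = 0.27 × 0.222245 = 0.0600063
  π_B·L_B = 0.30 × 0.366158 = 0.109847
  π_C·L_C = 0.11 × 0.193111 = 0.0212422
  π_D·L_D = 0.32 × 0.067948 = 0.0217434
Denominator: 0.0600063 + 0.109847 + 0.0212422 + 0.0217434 = 0.212839
Responsibility of Class D: 0.0217434 / 0.212839 ≈ 0.102

0.102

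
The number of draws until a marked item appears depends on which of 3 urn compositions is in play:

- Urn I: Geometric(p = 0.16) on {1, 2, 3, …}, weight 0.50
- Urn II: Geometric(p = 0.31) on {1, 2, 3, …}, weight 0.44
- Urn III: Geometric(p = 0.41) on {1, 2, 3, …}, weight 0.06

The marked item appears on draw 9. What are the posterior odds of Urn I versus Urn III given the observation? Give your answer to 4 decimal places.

The posterior odds equal the prior odds times the likelihood ratio: (π_i/π_j)·(f_i(x)/f_j(x)).
Component likelihoods at x = 9:
  L_I = 0.0396601
  L_II = 0.0159277
  L_III = 0.00602005
0.0198301 / 0.000361203 ≈ 54.9001

54.9001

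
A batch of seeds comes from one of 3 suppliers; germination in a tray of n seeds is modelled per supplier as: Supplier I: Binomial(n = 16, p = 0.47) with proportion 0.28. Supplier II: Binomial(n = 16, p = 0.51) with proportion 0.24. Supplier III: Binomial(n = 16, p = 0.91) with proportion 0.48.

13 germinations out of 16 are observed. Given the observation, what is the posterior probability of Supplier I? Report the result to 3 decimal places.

Posterior ∝ prior × likelihood, so P(k | x) ∝ P(Z=k) f_k(x); normalise over all components.
Component likelihoods at x = 13 germinations out of 16:
  f_I = 0.0045529
  f_II = 0.0104037
  f_III = 0.119799
Multiply by the mixture weights:
  P(Z=I)·f_I = 0.28 × 0.0045529 = 0.00127481
  P(Z=II)·f_II = 0.24 × 0.0104037 = 0.00249689
  P(Z=III)·f_III = 0.48 × 0.119799 = 0.0575036
Evidence: 0.00127481 + 0.00249689 + 0.0575036 = 0.0612753
P(Supplier I | data) = 0.00127481 / 0.0612753 ≈ 0.021

0.021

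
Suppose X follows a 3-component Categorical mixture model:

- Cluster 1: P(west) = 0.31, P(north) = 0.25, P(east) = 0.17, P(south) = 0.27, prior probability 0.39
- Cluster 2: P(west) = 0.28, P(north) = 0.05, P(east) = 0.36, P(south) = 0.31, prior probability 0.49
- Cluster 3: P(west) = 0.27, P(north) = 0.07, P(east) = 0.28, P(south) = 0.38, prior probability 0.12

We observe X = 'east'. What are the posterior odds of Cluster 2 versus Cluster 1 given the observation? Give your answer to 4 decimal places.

2.6606

Only the two components matter; the odds are (w_i f_i(x)) / (w_j f_j(x)).
Evaluate each component's likelihood at the observed value:
  L_1 = 0.17
  L_2 = 0.36
  L_3 = 0.28
Posterior odds = (w_2·L_2) / (w_1·L_1) = (0.49·0.36) / (0.39·0.17) = 0.1764 / 0.0663 ≈ 2.6606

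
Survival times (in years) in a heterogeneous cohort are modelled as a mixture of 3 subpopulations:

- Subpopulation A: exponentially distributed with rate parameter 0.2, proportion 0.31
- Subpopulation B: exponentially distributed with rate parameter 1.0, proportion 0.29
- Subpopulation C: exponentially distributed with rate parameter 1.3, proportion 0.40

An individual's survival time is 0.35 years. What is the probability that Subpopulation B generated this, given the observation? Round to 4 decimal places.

0.3452

Posterior ∝ prior × likelihood, so P(k | x) ∝ w_k f_k(x); normalise over all components.
Exponential densities:
  p_A = 0.2·e^(−0.2·0.35) = 0.2·e^(−0.0700) = 0.186479
  p_B = 1.0·e^(−1.0·0.35) = 1.0·e^(−0.3500) = 0.704688
  p_C = 1.3·e^(−1.3·0.35) = 1.3·e^(−0.4550) = 0.824782
Multiply by the mixture weights:
  w_A·p_A = 0.31 × 0.186479 = 0.0578084
  w_B·p_B = 0.29 × 0.704688 = 0.20436
  w_C·p_C = 0.40 × 0.824782 = 0.329913
Sum: 0.0578084 + 0.20436 + 0.329913 = 0.592081
P(Subpopulation B | 0.35 years) = 0.20436 / 0.592081 ≈ 0.3452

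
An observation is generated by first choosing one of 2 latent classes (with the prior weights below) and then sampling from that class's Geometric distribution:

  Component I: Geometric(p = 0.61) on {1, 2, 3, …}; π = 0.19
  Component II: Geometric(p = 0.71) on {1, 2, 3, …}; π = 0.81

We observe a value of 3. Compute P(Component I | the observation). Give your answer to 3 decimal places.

The responsibility of component k is w_k f_k(x) divided by Σ_j w_j f_j(x).
Component likelihoods at x = 3:
  L_I = 0.61·(1−0.61)^2 = 0.61·0.1521 = 0.092781
  L_II = 0.71·(1−0.71)^2 = 0.71·0.0841 = 0.059711
Weight by the priors:
  w_I·L_I = 0.19 × 0.092781 = 0.0176284
  w_II·L_II = 0.81 × 0.059711 = 0.0483659
Evidence: 0.0176284 + 0.0483659 = 0.0659943
P(Component I | data) = 0.0176284 / 0.0659943 ≈ 0.267

0.267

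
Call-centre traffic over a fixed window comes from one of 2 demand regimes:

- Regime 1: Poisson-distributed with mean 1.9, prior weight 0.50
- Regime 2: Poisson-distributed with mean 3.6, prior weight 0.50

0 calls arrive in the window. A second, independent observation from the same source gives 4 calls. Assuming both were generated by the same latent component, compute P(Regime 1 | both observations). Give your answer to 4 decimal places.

P(component k | x) = P(Z=k)·f_k(x) / marginal(x), where marginal(x) = Σ_j P(Z=j)·f_j(x).
Since both observations come from the same component, the likelihood for component k is f_k(x₁)·f_k(x₂).
  f_1 = [e^(−1.9)·1.9^0/0! = 0.149569] × [0.0812164] = 0.0121474
  f_2 = [e^(−3.6)·3.6^0/0! = 0.0273237] × [0.191222] = 0.00522491
Multiply by the mixture weights:
  P(Z=1)·f_1 = 0.50 × 0.0121474 = 0.00607371
  P(Z=2)·f_2 = 0.50 × 0.00522491 = 0.00261245
Marginal: 0.00607371 + 0.00261245 = 0.00868616
So the posterior for Regime 1 is 0.00607371 / 0.00868616 ≈ 0.6992.

0.6992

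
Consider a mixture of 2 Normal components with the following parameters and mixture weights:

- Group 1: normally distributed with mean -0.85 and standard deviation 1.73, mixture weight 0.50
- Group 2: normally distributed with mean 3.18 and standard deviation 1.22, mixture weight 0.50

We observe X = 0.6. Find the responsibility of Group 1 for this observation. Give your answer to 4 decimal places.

P(component k | x) = π_k·f_k(x) / marginal(x), where marginal(x) = Σ_j π_j·f_j(x).
Component likelihoods at x = 0.6:
  L_1 = (1/(1.73·√(2π)))·exp(−(0.6−-0.85)²/(2·1.73²)) = 0.230602·exp(-0.35125) = 0.1623
  L_2 = (1/(1.22·√(2π)))·exp(−(0.6−3.18)²/(2·1.22²)) = 0.327002·exp(-2.23609) = 0.0349484
Multiply by the mixture weights:
  π_1·L_1 = 0.50 × 0.1623 = 0.0811501
  π_2·L_2 = 0.50 × 0.0349484 = 0.0174742
Marginal: 0.0811501 + 0.0174742 = 0.0986243
P(Group 1 | the observation) ≈ 0.8228

0.8228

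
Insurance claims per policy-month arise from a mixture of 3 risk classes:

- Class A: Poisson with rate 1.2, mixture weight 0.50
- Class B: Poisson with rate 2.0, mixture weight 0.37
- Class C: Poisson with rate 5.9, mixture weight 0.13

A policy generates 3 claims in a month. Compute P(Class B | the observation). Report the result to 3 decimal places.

Apply Bayes' rule: the posterior for each component is proportional to its prior times its likelihood at x.
Component likelihoods at x = 3 claims:
  L_A = 0.0867439
  L_B = 0.180447
  L_C = 0.0937707
Unnormalised posteriors:
  π_A·L_A = 0.50 × 0.0867439 = 0.043372
  π_B·L_B = 0.37 × 0.180447 = 0.0667654
  π_C·L_C = 0.13 × 0.0937707 = 0.0121902
Sum: 0.043372 + 0.0667654 + 0.0121902 = 0.122328
P(Class B | data) ≈ 0.546

0.546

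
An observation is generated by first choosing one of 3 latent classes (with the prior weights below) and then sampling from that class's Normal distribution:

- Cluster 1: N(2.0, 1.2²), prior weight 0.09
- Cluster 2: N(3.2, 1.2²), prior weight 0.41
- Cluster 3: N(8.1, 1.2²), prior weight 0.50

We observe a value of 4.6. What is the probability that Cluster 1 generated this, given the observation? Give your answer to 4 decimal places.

Posterior ∝ prior × likelihood, so P(k | x) ∝ π_k f_k(x); normalise over all components.
Evaluate each component's likelihood at the observed value:
  L_1 = (1/(1.2·√(2π)))·exp(−(4.6−2.0)²/(2·1.2²)) = 0.332452·exp(-2.34722) = 0.0317939
  L_2 = (1/(1.2·√(2π)))·exp(−(4.6−3.2)²/(2·1.2²)) = 0.332452·exp(-0.68056) = 0.168332
  L_3 = (1/(1.2·√(2π)))·exp(−(4.6−8.1)²/(2·1.2²)) = 0.332452·exp(-4.25347) = 0.00472573
Prior × likelihood for each component:
  π_1·L_1 = 0.09 × 0.0317939 = 0.00286145
  π_2·L_2 = 0.41 × 0.168332 = 0.0690162
  π_3·L_3 = 0.50 × 0.00472573 = 0.00236287
Normaliser: 0.00286145 + 0.0690162 + 0.00236287 = 0.0742405
P(Cluster 1 | 4.6) ≈ 0.0385

0.0385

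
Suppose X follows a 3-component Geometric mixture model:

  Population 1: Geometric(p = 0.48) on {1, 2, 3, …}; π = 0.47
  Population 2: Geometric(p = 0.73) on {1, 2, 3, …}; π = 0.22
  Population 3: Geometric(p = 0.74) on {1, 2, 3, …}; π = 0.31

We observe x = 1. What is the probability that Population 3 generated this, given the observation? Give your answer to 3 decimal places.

The responsibility of component k is w_k f_k(x) divided by Σ_j w_j f_j(x).
Component likelihoods at x = 1:
  p_1 = 0.48
  p_2 = 0.73
  p_3 = 0.74
Prior × likelihood for each component:
  w_1·p_1 = 0.47 × 0.48 = 0.2256
  w_2·p_2 = 0.22 × 0.73 = 0.1606
  w_3·p_3 = 0.31 × 0.74 = 0.2294
Denominator: 0.2256 + 0.1606 + 0.2294 = 0.6156
Responsibility of Population 3: 0.2294 / 0.6156 ≈ 0.373

0.373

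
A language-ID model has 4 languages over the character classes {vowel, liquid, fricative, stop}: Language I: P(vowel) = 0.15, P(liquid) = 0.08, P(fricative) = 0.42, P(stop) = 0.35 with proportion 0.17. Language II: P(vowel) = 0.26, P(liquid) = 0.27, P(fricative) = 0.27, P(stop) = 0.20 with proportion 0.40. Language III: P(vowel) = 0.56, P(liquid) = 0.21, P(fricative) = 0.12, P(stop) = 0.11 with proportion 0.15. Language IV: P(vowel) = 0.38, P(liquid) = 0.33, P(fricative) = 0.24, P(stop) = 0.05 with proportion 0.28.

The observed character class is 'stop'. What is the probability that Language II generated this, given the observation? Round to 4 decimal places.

0.4706

Posterior ∝ prior × likelihood, so P(k | x) ∝ w_k f_k(x); normalise over all components.
Categorical probabilities:
  p_I = P(stop | comp) = 0.35
  p_II = P(stop | comp) = 0.20
  p_III = P(stop | comp) = 0.11
  p_IV = P(stop | comp) = 0.05
Weight by the priors:
  w_I·p_I = 0.17 × 0.35 = 0.0595
  w_II·p_II = 0.40 × 0.2 = 0.08
  w_III·p_III = 0.15 × 0.11 = 0.0165
  w_IV·p_IV = 0.28 × 0.05 = 0.014
Denominator: 0.0595 + 0.08 + 0.0165 + 0.014 = 0.17
P(Language II | data) = 0.08 / 0.17 ≈ 0.4706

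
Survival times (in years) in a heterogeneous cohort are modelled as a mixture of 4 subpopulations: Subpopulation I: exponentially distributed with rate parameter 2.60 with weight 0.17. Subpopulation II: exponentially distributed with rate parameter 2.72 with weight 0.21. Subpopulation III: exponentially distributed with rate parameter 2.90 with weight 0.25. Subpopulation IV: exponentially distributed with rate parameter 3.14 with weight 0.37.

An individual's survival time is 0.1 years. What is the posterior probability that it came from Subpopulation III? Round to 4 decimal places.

0.2503

P(component k | x) = w_k·f_k(x) / marginal(x), where marginal(x) = Σ_j w_j·f_j(x).
Exponential densities:
  p_I = 2.00473
  p_II = 2.07224
  p_III = 2.16996
  p_IV = 2.29383
Weight by the priors:
  w_I·p_I = 0.17 × 2.00473 = 0.340805
  w_II·p_II = 0.21 × 2.07224 = 0.435171
  w_III·p_III = 0.25 × 2.16996 = 0.542491
  w_IV·p_IV = 0.37 × 2.29383 = 0.848717
Sum: 0.340805 + 0.435171 + 0.542491 + 0.848717 = 2.16718
P(Subpopulation III | data) = 0.542491 / 2.16718 ≈ 0.2503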